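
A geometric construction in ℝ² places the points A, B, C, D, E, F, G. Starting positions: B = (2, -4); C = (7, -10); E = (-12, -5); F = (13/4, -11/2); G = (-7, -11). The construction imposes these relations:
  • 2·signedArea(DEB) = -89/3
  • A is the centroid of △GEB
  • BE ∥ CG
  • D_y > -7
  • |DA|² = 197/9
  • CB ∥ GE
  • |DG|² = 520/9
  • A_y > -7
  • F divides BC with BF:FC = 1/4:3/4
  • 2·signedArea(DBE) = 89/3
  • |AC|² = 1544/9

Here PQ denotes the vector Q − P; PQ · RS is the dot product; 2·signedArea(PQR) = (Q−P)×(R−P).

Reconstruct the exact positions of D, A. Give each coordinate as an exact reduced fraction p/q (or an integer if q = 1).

A = (-17/3, -20/3)
D = (-1, -19/3)

1. D_x = -1  [line 1·x + -14·y + -263/3 = 0 ∩ |DG|² = 520/9]
2. D_y = -19/3  [line 1·x + -14·y + -263/3 = 0 ∩ |DG|² = 520/9]
   → D = (-1, -19/3)
3. A_x = -17/3  [A is the centroid of △GEB]
4. A_y = -20/3  [A is the centroid of △GEB]
   → A = (-17/3, -20/3)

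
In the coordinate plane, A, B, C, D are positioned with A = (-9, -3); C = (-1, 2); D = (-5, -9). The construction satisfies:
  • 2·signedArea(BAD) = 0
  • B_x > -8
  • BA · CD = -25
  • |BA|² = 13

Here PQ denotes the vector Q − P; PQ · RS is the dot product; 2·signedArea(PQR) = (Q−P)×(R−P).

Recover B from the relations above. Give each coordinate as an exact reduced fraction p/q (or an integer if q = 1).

1. B_x = -7  [2·signedArea(BAD) = 0 ∩ BA · CD = -25]
2. B_y = -6  [2·signedArea(BAD) = 0 ∩ BA · CD = -25]
   → B = (-7, -6)

B = (-7, -6)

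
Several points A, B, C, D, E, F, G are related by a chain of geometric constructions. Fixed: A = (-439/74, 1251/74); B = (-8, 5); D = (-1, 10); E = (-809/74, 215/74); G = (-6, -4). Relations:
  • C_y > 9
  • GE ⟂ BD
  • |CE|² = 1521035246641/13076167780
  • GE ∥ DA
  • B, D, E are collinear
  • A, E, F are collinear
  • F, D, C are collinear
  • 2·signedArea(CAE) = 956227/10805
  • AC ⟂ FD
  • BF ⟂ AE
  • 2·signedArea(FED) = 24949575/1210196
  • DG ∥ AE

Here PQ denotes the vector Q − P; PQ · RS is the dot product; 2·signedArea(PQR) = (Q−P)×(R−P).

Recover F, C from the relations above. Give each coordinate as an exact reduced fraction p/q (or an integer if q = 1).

1. F_x = -81257/8177  [A, E, F are collinear ∩ BF ⟂ AE]
2. F_y = 93085/16354  [A, E, F are collinear ∩ BF ⟂ AE]
   → F = (-81257/8177, 93085/16354)
3. C_x = -203330989/88352485  [F, D, C are collinear ∩ AC ⟂ FD]
4. C_y = 1656201171/176704970  [F, D, C are collinear ∩ AC ⟂ FD]
   → C = (-203330989/88352485, 1656201171/176704970)

C = (-203330989/88352485, 1656201171/176704970)
F = (-81257/8177, 93085/16354)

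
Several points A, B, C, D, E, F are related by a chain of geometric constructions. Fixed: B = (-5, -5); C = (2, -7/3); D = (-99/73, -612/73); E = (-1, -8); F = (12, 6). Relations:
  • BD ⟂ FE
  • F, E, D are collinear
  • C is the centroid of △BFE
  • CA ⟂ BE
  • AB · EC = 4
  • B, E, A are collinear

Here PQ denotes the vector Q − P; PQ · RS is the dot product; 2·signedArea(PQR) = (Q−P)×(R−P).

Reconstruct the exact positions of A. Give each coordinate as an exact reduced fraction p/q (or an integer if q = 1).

1. A_x = -9/5  [B, E, A are collinear ∩ CA ⟂ BE]
2. A_y = -37/5  [B, E, A are collinear ∩ CA ⟂ BE]
   → A = (-9/5, -37/5)

A = (-9/5, -37/5)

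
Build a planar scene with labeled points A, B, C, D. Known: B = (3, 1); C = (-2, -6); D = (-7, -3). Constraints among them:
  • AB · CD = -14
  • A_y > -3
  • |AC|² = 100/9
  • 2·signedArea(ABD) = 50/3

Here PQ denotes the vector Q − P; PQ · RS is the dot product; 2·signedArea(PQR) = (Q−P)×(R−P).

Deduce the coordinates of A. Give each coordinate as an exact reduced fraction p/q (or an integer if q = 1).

1. A_x = -2  [2·signedArea(ABD) = 50/3 ∩ AB · CD = -14]
2. A_y = -8/3  [2·signedArea(ABD) = 50/3 ∩ AB · CD = -14]
   → A = (-2, -8/3)

A = (-2, -8/3)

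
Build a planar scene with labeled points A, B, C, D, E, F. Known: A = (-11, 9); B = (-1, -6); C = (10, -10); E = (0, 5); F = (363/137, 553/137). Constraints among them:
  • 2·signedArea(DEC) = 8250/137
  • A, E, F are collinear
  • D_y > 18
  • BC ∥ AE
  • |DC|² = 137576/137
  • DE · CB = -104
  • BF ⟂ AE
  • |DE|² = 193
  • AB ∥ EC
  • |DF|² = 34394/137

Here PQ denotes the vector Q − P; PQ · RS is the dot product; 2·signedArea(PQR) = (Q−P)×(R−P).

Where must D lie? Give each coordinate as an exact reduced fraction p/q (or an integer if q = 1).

D = (-644/137, 2476/137)

1. D_x = -644/137  [DE · CB = -104 ∩ 2·signedArea(DEC) = 8250/137]
2. D_y = 2476/137  [DE · CB = -104 ∩ 2·signedArea(DEC) = 8250/137]
   → D = (-644/137, 2476/137)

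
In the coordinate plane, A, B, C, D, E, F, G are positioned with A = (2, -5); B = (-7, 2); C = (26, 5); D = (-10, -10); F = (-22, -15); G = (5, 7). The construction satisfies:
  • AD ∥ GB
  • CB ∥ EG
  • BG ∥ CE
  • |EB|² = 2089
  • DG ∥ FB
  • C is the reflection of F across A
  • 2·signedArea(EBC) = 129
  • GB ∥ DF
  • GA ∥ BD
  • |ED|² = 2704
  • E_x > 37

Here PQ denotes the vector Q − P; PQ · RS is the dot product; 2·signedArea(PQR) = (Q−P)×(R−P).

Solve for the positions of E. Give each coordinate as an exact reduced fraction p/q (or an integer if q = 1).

1. E_x = 38  [CB ∥ EG ∩ BG ∥ CE]
2. E_y = 10  [CB ∥ EG ∩ BG ∥ CE]
   → E = (38, 10)

E = (38, 10)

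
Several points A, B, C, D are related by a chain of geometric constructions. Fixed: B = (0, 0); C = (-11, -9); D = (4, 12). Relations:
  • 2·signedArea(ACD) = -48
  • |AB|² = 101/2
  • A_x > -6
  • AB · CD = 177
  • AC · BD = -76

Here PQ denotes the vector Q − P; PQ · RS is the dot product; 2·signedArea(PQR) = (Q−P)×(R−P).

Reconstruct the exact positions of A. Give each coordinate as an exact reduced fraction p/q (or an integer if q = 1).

1. A_x = -11/2  [AC · BD = -76 ∩ AB · CD = 177]
2. A_y = -9/2  [AC · BD = -76 ∩ AB · CD = 177]
   → A = (-11/2, -9/2)

A = (-11/2, -9/2)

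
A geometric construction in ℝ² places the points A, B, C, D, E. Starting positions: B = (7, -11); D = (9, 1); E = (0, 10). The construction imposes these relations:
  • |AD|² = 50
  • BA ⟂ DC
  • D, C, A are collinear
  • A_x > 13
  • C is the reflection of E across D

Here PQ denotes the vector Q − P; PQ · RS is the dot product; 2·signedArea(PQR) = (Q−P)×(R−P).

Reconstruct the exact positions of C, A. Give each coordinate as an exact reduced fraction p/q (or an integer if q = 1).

1. C_x = 18  [C is the reflection of E across D]
2. C_y = -8  [C is the reflection of E across D]
   → C = (18, -8)
3. A_x = 14  [D, C, A are collinear ∩ BA ⟂ DC]
4. A_y = -4  [D, C, A are collinear ∩ BA ⟂ DC]
   → A = (14, -4)

A = (14, -4)
C = (18, -8)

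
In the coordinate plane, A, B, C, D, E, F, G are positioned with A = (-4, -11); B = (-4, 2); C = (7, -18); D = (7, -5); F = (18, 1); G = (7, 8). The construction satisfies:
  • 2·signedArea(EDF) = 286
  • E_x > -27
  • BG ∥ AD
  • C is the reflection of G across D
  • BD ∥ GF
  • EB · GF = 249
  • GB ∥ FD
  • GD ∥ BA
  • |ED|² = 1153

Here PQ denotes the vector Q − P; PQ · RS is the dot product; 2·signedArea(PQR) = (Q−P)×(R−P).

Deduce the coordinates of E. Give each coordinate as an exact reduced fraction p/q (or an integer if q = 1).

E = (-26, 3)

1. E_x = -26  [2·signedArea(EDF) = 286 ∩ EB · GF = 249]
2. E_y = 3  [2·signedArea(EDF) = 286 ∩ EB · GF = 249]
   → E = (-26, 3)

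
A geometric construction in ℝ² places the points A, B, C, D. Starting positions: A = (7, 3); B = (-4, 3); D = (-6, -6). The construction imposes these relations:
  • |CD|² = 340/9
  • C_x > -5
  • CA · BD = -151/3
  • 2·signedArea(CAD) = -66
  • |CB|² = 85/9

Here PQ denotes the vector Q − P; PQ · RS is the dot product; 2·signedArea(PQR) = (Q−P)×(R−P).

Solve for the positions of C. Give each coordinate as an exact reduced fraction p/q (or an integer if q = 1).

1. C_x = -14/3  [CA · BD = -151/3 ∩ 2·signedArea(CAD) = -66]
2. C_y = 0  [CA · BD = -151/3 ∩ 2·signedArea(CAD) = -66]
   → C = (-14/3, 0)

C = (-14/3, 0)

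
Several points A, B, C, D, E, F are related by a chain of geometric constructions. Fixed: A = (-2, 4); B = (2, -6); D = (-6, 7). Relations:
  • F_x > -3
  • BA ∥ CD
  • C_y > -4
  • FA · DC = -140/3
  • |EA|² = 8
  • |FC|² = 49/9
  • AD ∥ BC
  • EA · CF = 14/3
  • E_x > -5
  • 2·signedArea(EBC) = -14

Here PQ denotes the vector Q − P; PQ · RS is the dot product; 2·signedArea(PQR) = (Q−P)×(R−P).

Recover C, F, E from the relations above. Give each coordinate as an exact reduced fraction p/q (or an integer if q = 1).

1. C_x = -2  [BA ∥ CD ∩ AD ∥ BC]
2. C_y = -3  [BA ∥ CD ∩ AD ∥ BC]
   → C = (-2, -3)
3. F_x = -2  [line -4·x + 10·y + -4/3 = 0 ∩ |FC|² = 49/9]
4. F_y = -2/3  [line -4·x + 10·y + -4/3 = 0 ∩ |FC|² = 49/9]
   → F = (-2, -2/3)
5. E_x = -4  [EA · CF = 14/3 ∩ 2·signedArea(EBC) = -14]
6. E_y = 2  [EA · CF = 14/3 ∩ 2·signedArea(EBC) = -14]
   → E = (-4, 2)

C = (-2, -3)
E = (-4, 2)
F = (-2, -2/3)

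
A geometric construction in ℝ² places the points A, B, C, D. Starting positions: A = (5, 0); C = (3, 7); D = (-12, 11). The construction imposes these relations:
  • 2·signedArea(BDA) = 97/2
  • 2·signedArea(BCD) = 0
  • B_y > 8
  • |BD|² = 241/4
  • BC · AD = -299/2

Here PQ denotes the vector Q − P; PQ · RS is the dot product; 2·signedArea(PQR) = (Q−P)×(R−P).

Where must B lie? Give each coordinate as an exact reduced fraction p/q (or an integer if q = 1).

B = (-9/2, 9)

1. B_x = -9/2  [2·signedArea(BCD) = 0 ∩ 2·signedArea(BDA) = 97/2]
2. B_y = 9  [2·signedArea(BCD) = 0 ∩ 2·signedArea(BDA) = 97/2]
   → B = (-9/2, 9)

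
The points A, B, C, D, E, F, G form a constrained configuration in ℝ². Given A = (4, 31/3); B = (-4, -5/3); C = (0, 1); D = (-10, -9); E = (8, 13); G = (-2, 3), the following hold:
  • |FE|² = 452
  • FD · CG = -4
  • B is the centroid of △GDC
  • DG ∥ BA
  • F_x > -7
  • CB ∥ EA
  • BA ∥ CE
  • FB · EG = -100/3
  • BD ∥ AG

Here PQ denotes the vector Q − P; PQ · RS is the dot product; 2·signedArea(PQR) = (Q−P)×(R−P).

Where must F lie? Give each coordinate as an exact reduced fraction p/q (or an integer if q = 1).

1. F_x = -6  [FB · EG = -100/3 ∩ FD · CG = -4]
2. F_y = -3  [FB · EG = -100/3 ∩ FD · CG = -4]
   → F = (-6, -3)

F = (-6, -3)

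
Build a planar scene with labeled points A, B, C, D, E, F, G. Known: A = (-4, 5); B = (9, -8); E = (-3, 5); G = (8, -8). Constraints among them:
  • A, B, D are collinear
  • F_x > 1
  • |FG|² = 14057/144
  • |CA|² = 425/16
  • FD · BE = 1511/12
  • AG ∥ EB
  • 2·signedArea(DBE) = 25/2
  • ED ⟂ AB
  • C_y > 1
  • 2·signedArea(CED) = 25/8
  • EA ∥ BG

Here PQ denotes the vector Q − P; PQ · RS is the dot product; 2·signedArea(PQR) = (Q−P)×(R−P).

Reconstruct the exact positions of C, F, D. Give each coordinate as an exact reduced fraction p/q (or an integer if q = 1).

1. D_x = -7/2  [A, B, D are collinear ∩ ED ⟂ AB]
2. D_y = 9/2  [A, B, D are collinear ∩ ED ⟂ AB]
   → D = (-7/2, 9/2)
3. C_x = 0  [line 1/2·x + -1/2·y + 7/8 = 0 ∩ |CA|² = 425/16]
4. C_y = 7/4  [line 1/2·x + -1/2·y + 7/8 = 0 ∩ |CA|² = 425/16]
   → C = (0, 7/4)
5. F_x = 5/3  [line 12·x + -13·y + -305/12 = 0 ∩ |FG|² = 14057/144]
6. F_y = -5/12  [line 12·x + -13·y + -305/12 = 0 ∩ |FG|² = 14057/144]
   → F = (5/3, -5/12)

C = (0, 7/4)
D = (-7/2, 9/2)
F = (5/3, -5/12)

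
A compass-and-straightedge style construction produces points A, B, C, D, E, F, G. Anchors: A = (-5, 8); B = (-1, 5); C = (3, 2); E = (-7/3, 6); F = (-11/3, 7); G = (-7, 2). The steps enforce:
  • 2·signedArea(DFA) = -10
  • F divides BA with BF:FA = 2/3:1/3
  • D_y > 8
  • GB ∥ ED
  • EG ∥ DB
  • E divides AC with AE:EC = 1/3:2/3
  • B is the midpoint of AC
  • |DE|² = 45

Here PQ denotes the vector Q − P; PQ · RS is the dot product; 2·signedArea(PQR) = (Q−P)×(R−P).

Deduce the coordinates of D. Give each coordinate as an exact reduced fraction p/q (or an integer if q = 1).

D = (11/3, 9)

1. D_x = 11/3  [EG ∥ DB ∩ GB ∥ ED]
2. D_y = 9  [EG ∥ DB ∩ GB ∥ ED]
   → D = (11/3, 9)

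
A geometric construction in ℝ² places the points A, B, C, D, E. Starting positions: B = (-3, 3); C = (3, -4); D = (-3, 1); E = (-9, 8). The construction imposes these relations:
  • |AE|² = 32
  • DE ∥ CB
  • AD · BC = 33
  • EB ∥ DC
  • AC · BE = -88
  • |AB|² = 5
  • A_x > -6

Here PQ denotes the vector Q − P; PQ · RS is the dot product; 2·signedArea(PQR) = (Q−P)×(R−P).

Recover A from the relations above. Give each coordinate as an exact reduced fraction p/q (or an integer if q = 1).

A = (-5, 4)

1. A_x = -5  [AC · BE = -88 ∩ AD · BC = 33]
2. A_y = 4  [AC · BE = -88 ∩ AD · BC = 33]
   → A = (-5, 4)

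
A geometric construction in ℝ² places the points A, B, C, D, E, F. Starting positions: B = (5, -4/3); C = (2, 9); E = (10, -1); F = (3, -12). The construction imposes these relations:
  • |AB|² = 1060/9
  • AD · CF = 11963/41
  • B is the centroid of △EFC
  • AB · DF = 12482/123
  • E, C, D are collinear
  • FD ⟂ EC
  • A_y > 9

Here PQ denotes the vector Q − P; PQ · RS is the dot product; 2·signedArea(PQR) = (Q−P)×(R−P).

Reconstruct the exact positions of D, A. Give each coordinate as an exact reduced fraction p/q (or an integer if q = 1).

A = (7, 28/3)
D = (518/41, -176/41)

1. D_x = 518/41  [E, C, D are collinear ∩ FD ⟂ EC]
2. D_y = -176/41  [E, C, D are collinear ∩ FD ⟂ EC]
   → D = (518/41, -176/41)
3. A_x = 7  [AB · DF = 12482/123 ∩ AD · CF = 11963/41]
4. A_y = 28/3  [AB · DF = 12482/123 ∩ AD · CF = 11963/41]
   → A = (7, 28/3)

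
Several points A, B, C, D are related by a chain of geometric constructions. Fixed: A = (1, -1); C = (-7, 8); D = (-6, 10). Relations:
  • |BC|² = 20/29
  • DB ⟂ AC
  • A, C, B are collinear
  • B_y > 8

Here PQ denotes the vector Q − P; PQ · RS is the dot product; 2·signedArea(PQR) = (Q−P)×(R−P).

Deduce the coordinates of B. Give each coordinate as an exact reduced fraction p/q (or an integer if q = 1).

1. B_x = -219/29  [A, C, B are collinear ∩ DB ⟂ AC]
2. B_y = 250/29  [A, C, B are collinear ∩ DB ⟂ AC]
   → B = (-219/29, 250/29)

B = (-219/29, 250/29)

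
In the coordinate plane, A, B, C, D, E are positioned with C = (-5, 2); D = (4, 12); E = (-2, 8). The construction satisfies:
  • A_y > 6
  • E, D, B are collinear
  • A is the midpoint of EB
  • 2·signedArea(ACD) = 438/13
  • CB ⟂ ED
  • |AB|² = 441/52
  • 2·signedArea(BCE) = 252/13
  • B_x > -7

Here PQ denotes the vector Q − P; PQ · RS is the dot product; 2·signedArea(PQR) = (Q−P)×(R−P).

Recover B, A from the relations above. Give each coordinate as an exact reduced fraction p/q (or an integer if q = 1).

1. B_x = -89/13  [E, D, B are collinear ∩ CB ⟂ ED]
2. B_y = 62/13  [E, D, B are collinear ∩ CB ⟂ ED]
   → B = (-89/13, 62/13)
3. A_x = -115/26  [A is the midpoint of EB]
4. A_y = 83/13  [A is the midpoint of EB]
   → A = (-115/26, 83/13)

A = (-115/26, 83/13)
B = (-89/13, 62/13)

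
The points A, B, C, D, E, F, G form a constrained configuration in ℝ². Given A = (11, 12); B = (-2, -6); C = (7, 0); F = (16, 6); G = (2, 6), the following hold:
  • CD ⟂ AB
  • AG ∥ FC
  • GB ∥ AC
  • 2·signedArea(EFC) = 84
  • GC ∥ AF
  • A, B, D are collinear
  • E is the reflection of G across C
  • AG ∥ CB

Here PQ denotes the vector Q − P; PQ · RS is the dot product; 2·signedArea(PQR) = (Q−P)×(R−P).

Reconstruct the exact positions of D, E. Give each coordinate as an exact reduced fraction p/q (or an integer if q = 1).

1. D_x = 1939/493  [A, B, D are collinear ∩ CD ⟂ AB]
2. D_y = 1092/493  [A, B, D are collinear ∩ CD ⟂ AB]
   → D = (1939/493, 1092/493)
3. E_x = 12  [E is the reflection of G across C]
4. E_y = -6  [E is the reflection of G across C]
   → E = (12, -6)

D = (1939/493, 1092/493)
E = (12, -6)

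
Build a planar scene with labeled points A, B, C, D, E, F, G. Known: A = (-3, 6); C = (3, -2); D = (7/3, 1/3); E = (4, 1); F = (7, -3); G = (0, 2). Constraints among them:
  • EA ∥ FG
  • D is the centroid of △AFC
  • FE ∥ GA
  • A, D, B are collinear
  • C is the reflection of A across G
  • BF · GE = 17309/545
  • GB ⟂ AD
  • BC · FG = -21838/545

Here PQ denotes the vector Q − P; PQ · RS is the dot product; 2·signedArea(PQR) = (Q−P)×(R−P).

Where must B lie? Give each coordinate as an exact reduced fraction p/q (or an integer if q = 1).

B = (221/545, 1298/545)

1. B_x = 221/545  [A, D, B are collinear ∩ GB ⟂ AD]
2. B_y = 1298/545  [A, D, B are collinear ∩ GB ⟂ AD]
   → B = (221/545, 1298/545)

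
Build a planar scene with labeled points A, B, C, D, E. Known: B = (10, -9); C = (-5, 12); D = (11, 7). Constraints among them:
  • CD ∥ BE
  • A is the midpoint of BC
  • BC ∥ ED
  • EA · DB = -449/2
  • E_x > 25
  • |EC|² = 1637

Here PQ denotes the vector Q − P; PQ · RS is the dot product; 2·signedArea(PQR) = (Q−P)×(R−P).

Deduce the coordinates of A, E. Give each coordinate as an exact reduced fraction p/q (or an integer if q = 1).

1. A_x = 5/2  [A is the midpoint of BC]
2. A_y = 3/2  [A is the midpoint of BC]
   → A = (5/2, 3/2)
3. E_x = 26  [BC ∥ ED ∩ CD ∥ BE]
4. E_y = -14  [BC ∥ ED ∩ CD ∥ BE]
   → E = (26, -14)

A = (5/2, 3/2)
E = (26, -14)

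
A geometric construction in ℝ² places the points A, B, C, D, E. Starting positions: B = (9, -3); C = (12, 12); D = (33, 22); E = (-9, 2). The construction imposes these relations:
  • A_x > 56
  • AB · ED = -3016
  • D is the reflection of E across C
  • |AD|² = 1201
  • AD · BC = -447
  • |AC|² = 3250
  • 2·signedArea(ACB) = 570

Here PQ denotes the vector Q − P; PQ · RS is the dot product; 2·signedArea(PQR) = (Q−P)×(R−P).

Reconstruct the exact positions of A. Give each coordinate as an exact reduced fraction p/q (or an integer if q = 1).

1. A_x = 57  [2·signedArea(ACB) = 570 ∩ AD · BC = -447]
2. A_y = 47  [2·signedArea(ACB) = 570 ∩ AD · BC = -447]
   → A = (57, 47)

A = (57, 47)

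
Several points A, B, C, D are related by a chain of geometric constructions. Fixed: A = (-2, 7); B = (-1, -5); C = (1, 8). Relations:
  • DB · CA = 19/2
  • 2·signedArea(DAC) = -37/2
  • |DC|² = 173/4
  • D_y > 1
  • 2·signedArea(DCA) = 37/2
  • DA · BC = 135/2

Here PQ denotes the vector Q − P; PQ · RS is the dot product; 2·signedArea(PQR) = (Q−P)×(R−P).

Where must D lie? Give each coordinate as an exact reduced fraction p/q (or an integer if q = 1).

1. D_x = 0  [DA · BC = 135/2 ∩ 2·signedArea(DCA) = 37/2]
2. D_y = 3/2  [DA · BC = 135/2 ∩ 2·signedArea(DCA) = 37/2]
   → D = (0, 3/2)

D = (0, 3/2)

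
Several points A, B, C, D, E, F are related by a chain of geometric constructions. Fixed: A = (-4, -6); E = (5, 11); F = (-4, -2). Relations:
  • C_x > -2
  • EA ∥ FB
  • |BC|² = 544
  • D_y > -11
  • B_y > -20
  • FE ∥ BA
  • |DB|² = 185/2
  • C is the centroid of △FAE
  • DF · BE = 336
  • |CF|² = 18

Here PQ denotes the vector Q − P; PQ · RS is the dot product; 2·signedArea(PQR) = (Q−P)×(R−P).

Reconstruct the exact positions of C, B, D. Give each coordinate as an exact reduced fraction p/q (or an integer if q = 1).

1. C_x = -1  [C is the centroid of △FAE]
2. C_y = 1  [C is the centroid of △FAE]
   → C = (-1, 1)
3. B_x = -13  [FE ∥ BA ∩ EA ∥ FB]
4. B_y = -19  [FE ∥ BA ∩ EA ∥ FB]
   → B = (-13, -19)
5. D_x = -17/2  [line -18·x + -30·y + -468 = 0 ∩ |DB|² = 185/2]
6. D_y = -21/2  [line -18·x + -30·y + -468 = 0 ∩ |DB|² = 185/2]
   → D = (-17/2, -21/2)

B = (-13, -19)
C = (-1, 1)
D = (-17/2, -21/2)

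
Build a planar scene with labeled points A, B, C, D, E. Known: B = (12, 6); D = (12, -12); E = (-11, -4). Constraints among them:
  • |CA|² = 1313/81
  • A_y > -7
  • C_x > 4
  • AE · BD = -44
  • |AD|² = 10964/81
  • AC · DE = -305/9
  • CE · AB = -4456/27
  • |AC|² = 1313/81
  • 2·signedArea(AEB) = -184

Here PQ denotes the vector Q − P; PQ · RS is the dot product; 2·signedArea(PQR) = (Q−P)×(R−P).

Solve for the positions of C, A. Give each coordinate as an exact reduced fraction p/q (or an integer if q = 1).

A = (16/9, -58/9)
C = (13/3, -10/3)

1. A_x = 16/9  [AE · BD = -44 ∩ 2·signedArea(AEB) = -184]
2. A_y = -58/9  [AE · BD = -44 ∩ 2·signedArea(AEB) = -184]
   → A = (16/9, -58/9)
3. C_x = 13/3  [CE · AB = -4456/27 ∩ AC · DE = -305/9]
4. C_y = -10/3  [CE · AB = -4456/27 ∩ AC · DE = -305/9]
   → C = (13/3, -10/3)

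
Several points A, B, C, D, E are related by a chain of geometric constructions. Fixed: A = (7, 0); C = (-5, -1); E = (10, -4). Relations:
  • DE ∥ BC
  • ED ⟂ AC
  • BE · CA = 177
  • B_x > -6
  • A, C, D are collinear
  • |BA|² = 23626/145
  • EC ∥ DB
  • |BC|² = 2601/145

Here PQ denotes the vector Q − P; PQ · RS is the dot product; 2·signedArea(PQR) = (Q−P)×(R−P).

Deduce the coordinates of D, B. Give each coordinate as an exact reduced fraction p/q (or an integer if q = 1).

B = (-776/145, 467/145)
D = (1399/145, 32/145)

1. D_x = 1399/145  [A, C, D are collinear ∩ ED ⟂ AC]
2. D_y = 32/145  [A, C, D are collinear ∩ ED ⟂ AC]
   → D = (1399/145, 32/145)
3. B_x = -776/145  [DE ∥ BC ∩ EC ∥ DB]
4. B_y = 467/145  [DE ∥ BC ∩ EC ∥ DB]
   → B = (-776/145, 467/145)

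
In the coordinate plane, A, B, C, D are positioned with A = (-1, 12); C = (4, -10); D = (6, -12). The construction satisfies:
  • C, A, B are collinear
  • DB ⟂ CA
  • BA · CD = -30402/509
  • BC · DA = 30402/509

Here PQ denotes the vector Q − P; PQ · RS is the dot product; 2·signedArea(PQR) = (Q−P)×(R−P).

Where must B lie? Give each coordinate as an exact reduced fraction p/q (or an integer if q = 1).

B = (2306/509, -6278/509)

1. B_x = 2306/509  [C, A, B are collinear ∩ DB ⟂ CA]
2. B_y = -6278/509  [C, A, B are collinear ∩ DB ⟂ CA]
   → B = (2306/509, -6278/509)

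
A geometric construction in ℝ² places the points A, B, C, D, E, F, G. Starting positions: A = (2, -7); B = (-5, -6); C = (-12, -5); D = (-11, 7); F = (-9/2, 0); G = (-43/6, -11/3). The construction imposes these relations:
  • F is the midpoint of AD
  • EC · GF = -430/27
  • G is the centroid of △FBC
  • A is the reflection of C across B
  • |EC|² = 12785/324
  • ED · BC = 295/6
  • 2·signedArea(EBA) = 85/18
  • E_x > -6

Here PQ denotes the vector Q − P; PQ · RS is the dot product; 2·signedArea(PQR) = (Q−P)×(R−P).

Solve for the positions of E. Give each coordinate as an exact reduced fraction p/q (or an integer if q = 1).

1. E_x = -103/18  [EC · GF = -430/27 ∩ ED · BC = 295/6]
2. E_y = -47/9  [EC · GF = -430/27 ∩ ED · BC = 295/6]
   → E = (-103/18, -47/9)

E = (-103/18, -47/9)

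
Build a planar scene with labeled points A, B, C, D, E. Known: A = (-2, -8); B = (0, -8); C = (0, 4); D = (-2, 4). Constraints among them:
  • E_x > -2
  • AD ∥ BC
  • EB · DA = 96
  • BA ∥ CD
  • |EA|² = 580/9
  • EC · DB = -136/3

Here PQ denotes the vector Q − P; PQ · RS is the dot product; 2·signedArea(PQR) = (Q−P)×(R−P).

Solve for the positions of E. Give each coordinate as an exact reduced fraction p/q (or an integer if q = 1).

1. E_x = -4/3  [EC · DB = -136/3 ∩ EB · DA = 96]
2. E_y = 0  [EC · DB = -136/3 ∩ EB · DA = 96]
   → E = (-4/3, 0)

E = (-4/3, 0)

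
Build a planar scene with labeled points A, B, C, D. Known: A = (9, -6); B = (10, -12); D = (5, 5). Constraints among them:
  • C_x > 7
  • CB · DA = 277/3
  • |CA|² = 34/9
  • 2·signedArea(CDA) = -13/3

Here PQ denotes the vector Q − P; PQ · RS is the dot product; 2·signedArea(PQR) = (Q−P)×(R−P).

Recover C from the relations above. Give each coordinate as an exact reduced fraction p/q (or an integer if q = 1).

C = (8, -13/3)

1. C_x = 8  [2·signedArea(CDA) = -13/3 ∩ CB · DA = 277/3]
2. C_y = -13/3  [2·signedArea(CDA) = -13/3 ∩ CB · DA = 277/3]
   → C = (8, -13/3)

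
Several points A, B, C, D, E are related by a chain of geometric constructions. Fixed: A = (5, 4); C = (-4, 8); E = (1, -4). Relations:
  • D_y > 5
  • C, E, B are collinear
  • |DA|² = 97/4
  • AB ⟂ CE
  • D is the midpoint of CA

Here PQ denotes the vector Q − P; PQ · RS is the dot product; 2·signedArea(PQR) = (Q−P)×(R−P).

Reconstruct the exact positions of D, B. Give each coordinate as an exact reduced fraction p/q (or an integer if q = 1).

1. D_x = 1/2  [D is the midpoint of CA]
2. D_y = 6  [D is the midpoint of CA]
   → D = (1/2, 6)
3. B_x = -211/169  [C, E, B are collinear ∩ AB ⟂ CE]
4. B_y = 236/169  [C, E, B are collinear ∩ AB ⟂ CE]
   → B = (-211/169, 236/169)

B = (-211/169, 236/169)
D = (1/2, 6)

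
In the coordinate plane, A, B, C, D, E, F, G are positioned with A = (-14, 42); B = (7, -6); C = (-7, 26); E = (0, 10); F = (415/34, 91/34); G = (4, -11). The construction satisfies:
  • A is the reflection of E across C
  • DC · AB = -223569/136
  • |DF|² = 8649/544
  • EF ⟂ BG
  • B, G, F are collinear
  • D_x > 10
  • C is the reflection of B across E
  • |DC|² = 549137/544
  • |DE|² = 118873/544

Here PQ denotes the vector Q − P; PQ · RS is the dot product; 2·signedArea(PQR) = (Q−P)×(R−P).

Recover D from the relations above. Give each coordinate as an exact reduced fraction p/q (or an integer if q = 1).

D = (1381/136, -101/136)

1. D_x = 1381/136  [line -21·x + 48·y + 33849/136 = 0 ∩ |DC|² = 549137/544]
2. D_y = -101/136  [line -21·x + 48·y + 33849/136 = 0 ∩ |DC|² = 549137/544]
   → D = (1381/136, -101/136)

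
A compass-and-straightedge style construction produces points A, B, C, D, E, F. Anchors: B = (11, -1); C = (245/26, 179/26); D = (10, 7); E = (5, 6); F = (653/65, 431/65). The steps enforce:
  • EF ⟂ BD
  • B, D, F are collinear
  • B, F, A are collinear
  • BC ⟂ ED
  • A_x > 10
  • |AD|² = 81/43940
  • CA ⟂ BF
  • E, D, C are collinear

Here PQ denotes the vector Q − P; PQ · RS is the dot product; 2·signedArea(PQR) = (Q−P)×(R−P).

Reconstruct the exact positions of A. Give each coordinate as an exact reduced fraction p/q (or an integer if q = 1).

1. A_x = 16909/1690  [B, F, A are collinear ∩ CA ⟂ BF]
2. A_y = 5879/845  [B, F, A are collinear ∩ CA ⟂ BF]
   → A = (16909/1690, 5879/845)

A = (16909/1690, 5879/845)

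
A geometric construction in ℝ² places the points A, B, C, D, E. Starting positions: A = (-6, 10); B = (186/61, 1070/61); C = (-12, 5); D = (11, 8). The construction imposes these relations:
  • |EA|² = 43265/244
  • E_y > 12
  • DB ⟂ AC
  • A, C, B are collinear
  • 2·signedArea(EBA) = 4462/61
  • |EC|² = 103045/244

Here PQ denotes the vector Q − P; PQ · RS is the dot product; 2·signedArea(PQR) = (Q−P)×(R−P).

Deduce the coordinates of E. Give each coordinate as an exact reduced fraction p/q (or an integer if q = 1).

E = (857/122, 779/61)

1. E_x = 857/122  [line 460/61·x + -552/61·y + 3818/61 = 0 ∩ |EC|² = 103045/244]
2. E_y = 779/61  [line 460/61·x + -552/61·y + 3818/61 = 0 ∩ |EC|² = 103045/244]
   → E = (857/122, 779/61)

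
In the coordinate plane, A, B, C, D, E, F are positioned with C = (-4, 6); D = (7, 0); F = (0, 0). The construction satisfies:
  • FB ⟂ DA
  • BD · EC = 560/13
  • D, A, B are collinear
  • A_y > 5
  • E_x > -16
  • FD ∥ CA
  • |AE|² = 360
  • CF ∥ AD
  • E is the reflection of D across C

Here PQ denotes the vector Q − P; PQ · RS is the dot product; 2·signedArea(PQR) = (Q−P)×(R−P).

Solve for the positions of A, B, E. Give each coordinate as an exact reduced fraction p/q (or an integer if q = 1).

A = (3, 6)
B = (63/13, 42/13)
E = (-15, 12)

1. A_x = 3  [CF ∥ AD ∩ FD ∥ CA]
2. A_y = 6  [CF ∥ AD ∩ FD ∥ CA]
   → A = (3, 6)
3. B_x = 63/13  [D, A, B are collinear ∩ FB ⟂ DA]
4. B_y = 42/13  [D, A, B are collinear ∩ FB ⟂ DA]
   → B = (63/13, 42/13)
5. E_x = -15  [E is the reflection of D across C]
6. E_y = 12  [E is the reflection of D across C]
   → E = (-15, 12)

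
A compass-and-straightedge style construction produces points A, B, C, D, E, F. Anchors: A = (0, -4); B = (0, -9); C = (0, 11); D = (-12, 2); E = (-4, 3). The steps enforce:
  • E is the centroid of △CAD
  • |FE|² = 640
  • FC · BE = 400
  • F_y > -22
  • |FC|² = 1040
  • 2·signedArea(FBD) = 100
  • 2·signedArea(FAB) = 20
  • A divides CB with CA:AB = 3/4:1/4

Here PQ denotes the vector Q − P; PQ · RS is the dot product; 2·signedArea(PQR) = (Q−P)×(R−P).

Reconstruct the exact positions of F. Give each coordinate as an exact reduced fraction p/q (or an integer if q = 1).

F = (4, -21)

1. F_x = 4  [2·signedArea(FBD) = 100 ∩ FC · BE = 400]
2. F_y = -21  [2·signedArea(FBD) = 100 ∩ FC · BE = 400]
   → F = (4, -21)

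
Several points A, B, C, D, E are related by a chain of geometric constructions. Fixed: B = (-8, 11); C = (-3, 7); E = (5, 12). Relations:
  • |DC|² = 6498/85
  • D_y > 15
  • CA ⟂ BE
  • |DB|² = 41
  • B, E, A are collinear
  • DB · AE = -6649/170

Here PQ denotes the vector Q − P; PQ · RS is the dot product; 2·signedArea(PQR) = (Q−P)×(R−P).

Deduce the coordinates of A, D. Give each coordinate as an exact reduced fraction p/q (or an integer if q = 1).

1. A_x = -567/170  [B, E, A are collinear ∩ CA ⟂ BE]
2. A_y = 1931/170  [B, E, A are collinear ∩ CA ⟂ BE]
   → A = (-567/170, 1931/170)
3. D_x = -312/85  [line -1417/170·x + -109/170·y + -1744/85 = 0 ∩ |DC|² = 6498/85]
4. D_y = 1336/85  [line -1417/170·x + -109/170·y + -1744/85 = 0 ∩ |DC|² = 6498/85]
   → D = (-312/85, 1336/85)

A = (-567/170, 1931/170)
D = (-312/85, 1336/85)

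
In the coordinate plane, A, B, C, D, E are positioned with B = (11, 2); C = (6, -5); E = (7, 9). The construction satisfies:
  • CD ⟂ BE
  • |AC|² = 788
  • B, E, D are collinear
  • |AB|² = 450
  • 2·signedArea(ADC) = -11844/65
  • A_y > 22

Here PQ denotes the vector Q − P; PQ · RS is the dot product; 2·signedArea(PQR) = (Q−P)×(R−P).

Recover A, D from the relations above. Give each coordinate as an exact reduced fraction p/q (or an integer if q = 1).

A = (8, 23)
D = (831/65, -73/65)

1. D_x = 831/65  [B, E, D are collinear ∩ CD ⟂ BE]
2. D_y = -73/65  [B, E, D are collinear ∩ CD ⟂ BE]
   → D = (831/65, -73/65)
3. A_x = 8  [line 252/65·x + -441/65·y + 8127/65 = 0 ∩ |AB|² = 450]
4. A_y = 23  [line 252/65·x + -441/65·y + 8127/65 = 0 ∩ |AB|² = 450]
   → A = (8, 23)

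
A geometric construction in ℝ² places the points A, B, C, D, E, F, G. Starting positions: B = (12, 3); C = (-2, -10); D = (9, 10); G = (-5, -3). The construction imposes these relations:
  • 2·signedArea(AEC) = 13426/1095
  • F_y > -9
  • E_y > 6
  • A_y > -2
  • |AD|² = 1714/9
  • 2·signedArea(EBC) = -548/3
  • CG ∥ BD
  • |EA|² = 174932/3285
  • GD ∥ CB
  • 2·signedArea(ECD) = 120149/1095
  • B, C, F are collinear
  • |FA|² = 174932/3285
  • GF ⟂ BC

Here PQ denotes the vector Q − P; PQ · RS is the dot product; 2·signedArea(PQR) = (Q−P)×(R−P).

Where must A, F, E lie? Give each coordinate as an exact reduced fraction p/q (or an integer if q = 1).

1. F_x = -44/365  [B, C, F are collinear ∩ GF ⟂ BC]
2. F_y = -3013/365  [B, C, F are collinear ∩ GF ⟂ BC]
   → F = (-44/365, -3013/365)
3. E_x = 1592/1095  [2·signedArea(ECD) = 120149/1095 ∩ 2·signedArea(EBC) = -548/3]
4. E_y = 2283/365  [2·signedArea(ECD) = 120149/1095 ∩ 2·signedArea(EBC) = -548/3]
   → E = (1592/1095, 2283/365)
5. A_x = 2/3  [line 5933/365·x + -3782/1095·y + -5216/365 = 0 ∩ |FA|² = 174932/3285]
6. A_y = -1  [line 5933/365·x + -3782/1095·y + -5216/365 = 0 ∩ |FA|² = 174932/3285]
   → A = (2/3, -1)

A = (2/3, -1)
E = (1592/1095, 2283/365)
F = (-44/365, -3013/365)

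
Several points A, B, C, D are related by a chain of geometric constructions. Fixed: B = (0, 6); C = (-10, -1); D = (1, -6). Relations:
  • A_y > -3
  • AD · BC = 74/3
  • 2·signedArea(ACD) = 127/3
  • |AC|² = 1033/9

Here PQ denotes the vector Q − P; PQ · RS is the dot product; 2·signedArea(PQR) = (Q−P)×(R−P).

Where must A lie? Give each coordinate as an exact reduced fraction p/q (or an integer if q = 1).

1. A_x = 2/3  [AD · BC = 74/3 ∩ 2·signedArea(ACD) = 127/3]
2. A_y = -2  [AD · BC = 74/3 ∩ 2·signedArea(ACD) = 127/3]
   → A = (2/3, -2)

A = (2/3, -2)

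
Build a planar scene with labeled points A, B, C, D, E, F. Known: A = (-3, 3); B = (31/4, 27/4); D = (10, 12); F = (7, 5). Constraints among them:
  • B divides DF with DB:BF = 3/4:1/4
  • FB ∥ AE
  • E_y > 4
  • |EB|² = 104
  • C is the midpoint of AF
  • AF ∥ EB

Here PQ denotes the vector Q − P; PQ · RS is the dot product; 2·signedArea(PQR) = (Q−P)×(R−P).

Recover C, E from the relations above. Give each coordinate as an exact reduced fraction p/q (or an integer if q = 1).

1. C_x = 2  [C is the midpoint of AF]
2. C_y = 4  [C is the midpoint of AF]
   → C = (2, 4)
3. E_x = -9/4  [AF ∥ EB ∩ FB ∥ AE]
4. E_y = 19/4  [AF ∥ EB ∩ FB ∥ AE]
   → E = (-9/4, 19/4)

C = (2, 4)
E = (-9/4, 19/4)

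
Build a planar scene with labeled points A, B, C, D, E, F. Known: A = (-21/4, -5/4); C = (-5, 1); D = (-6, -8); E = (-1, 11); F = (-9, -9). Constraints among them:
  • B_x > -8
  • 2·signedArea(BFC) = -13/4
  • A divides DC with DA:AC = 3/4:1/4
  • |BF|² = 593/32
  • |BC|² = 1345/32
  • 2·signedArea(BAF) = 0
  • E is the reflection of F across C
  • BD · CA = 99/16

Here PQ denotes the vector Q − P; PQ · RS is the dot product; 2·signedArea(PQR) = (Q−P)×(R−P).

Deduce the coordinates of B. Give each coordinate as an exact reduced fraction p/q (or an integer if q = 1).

1. B_x = -57/8  [2·signedArea(BAF) = 0 ∩ 2·signedArea(BFC) = -13/4]
2. B_y = -41/8  [2·signedArea(BAF) = 0 ∩ 2·signedArea(BFC) = -13/4]
   → B = (-57/8, -41/8)

B = (-57/8, -41/8)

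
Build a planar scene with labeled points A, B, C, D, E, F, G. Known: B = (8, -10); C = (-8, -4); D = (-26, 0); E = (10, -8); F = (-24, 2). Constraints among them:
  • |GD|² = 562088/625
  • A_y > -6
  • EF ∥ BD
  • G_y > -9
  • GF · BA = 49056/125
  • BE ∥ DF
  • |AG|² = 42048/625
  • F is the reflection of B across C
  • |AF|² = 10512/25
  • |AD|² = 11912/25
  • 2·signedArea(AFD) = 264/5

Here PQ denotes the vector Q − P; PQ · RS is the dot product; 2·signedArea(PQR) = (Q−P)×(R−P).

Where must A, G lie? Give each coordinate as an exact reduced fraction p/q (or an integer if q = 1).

1. A_x = -24/5  [line 2·x + -2·y + -4/5 = 0 ∩ |AF|² = 10512/25]
2. A_y = -26/5  [line 2·x + -2·y + -4/5 = 0 ∩ |AF|² = 10512/25]
   → A = (-24/5, -26/5)
3. G_x = 72/25  [line 64/5·x + -24/5·y + -9456/125 = 0 ∩ |AG|² = 42048/625]
4. G_y = -202/25  [line 64/5·x + -24/5·y + -9456/125 = 0 ∩ |AG|² = 42048/625]
   → G = (72/25, -202/25)

A = (-24/5, -26/5)
G = (72/25, -202/25)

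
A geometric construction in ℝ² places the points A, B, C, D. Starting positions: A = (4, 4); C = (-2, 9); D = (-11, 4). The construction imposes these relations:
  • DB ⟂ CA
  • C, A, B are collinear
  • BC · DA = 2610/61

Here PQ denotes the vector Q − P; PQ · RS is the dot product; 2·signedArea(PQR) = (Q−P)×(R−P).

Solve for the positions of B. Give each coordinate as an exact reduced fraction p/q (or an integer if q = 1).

1. B_x = -296/61  [C, A, B are collinear ∩ DB ⟂ CA]
2. B_y = 694/61  [C, A, B are collinear ∩ DB ⟂ CA]
   → B = (-296/61, 694/61)

B = (-296/61, 694/61)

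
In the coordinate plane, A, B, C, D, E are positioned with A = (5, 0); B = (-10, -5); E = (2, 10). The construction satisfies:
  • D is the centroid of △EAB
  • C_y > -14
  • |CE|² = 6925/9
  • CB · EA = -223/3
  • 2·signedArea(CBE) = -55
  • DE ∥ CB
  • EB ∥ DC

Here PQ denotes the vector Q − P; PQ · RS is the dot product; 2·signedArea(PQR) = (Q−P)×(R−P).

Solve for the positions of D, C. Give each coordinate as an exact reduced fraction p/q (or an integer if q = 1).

1. D_x = -1  [D is the centroid of △EAB]
2. D_y = 5/3  [D is the centroid of △EAB]
   → D = (-1, 5/3)
3. C_x = -13  [DE ∥ CB ∩ EB ∥ DC]
4. C_y = -40/3  [DE ∥ CB ∩ EB ∥ DC]
   → C = (-13, -40/3)

C = (-13, -40/3)
D = (-1, 5/3)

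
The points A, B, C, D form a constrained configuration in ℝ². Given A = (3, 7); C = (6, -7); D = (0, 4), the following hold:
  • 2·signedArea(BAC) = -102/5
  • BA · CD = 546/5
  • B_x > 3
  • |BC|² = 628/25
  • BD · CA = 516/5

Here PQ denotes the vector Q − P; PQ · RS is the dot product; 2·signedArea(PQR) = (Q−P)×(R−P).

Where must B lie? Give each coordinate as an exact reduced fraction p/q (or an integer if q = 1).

B = (18/5, -13/5)

1. B_x = 18/5  [2·signedArea(BAC) = -102/5 ∩ BA · CD = 546/5]
2. B_y = -13/5  [2·signedArea(BAC) = -102/5 ∩ BA · CD = 546/5]
   → B = (18/5, -13/5)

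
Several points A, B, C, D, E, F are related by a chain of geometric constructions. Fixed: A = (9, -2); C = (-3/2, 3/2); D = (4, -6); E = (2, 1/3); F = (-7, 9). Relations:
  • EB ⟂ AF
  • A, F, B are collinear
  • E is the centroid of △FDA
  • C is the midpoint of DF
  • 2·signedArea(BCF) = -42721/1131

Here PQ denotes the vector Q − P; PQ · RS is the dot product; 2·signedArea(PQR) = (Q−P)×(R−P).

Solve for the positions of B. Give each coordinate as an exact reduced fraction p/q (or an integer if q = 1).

B = (3571/1131, 2281/1131)

1. B_x = 3571/1131  [A, F, B are collinear ∩ EB ⟂ AF]
2. B_y = 2281/1131  [A, F, B are collinear ∩ EB ⟂ AF]
   → B = (3571/1131, 2281/1131)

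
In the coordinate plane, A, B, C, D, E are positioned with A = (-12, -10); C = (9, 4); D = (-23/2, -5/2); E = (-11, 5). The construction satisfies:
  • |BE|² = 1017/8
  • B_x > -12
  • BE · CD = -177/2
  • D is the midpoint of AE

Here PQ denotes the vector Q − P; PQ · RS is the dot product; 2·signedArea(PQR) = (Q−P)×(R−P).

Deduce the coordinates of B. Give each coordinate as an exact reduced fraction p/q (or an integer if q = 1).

B = (-47/4, -25/4)

1. B_x = -47/4  [line 41/2·x + 13/2·y + 563/2 = 0 ∩ |BE|² = 1017/8]
2. B_y = -25/4  [line 41/2·x + 13/2·y + 563/2 = 0 ∩ |BE|² = 1017/8]
   → B = (-47/4, -25/4)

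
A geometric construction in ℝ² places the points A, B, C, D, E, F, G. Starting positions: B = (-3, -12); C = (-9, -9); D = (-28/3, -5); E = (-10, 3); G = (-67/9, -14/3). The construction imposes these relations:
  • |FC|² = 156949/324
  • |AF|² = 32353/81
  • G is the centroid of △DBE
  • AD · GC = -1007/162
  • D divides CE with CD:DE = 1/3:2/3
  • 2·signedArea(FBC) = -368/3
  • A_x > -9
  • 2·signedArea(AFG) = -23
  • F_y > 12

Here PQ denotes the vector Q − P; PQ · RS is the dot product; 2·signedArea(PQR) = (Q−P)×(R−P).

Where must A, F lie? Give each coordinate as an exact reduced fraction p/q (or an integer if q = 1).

1. F_x = -106/9  [line -3·x + -6·y + 125/3 = 0 ∩ |FC|² = 156949/324]
2. F_y = 77/6  [line -3·x + -6·y + 125/3 = 0 ∩ |FC|² = 156949/324]
   → F = (-106/9, 77/6)
3. A_x = -74/9  [AD · GC = -1007/162 ∩ 2·signedArea(AFG) = -23]
4. A_y = -41/6  [AD · GC = -1007/162 ∩ 2·signedArea(AFG) = -23]
   → A = (-74/9, -41/6)

A = (-74/9, -41/6)
F = (-106/9, 77/6)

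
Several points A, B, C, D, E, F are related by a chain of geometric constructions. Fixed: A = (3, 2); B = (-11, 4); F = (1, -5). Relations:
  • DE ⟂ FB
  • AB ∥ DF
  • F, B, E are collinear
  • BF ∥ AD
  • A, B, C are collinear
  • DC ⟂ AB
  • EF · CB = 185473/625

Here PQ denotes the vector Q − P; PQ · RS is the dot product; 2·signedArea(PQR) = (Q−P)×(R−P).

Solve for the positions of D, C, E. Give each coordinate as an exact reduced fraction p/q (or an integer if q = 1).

1. D_x = 15  [AB ∥ DF ∩ BF ∥ AD]
2. D_y = -7  [AB ∥ DF ∩ BF ∥ AD]
   → D = (15, -7)
3. C_x = 801/50  [A, B, C are collinear ∩ DC ⟂ AB]
4. C_y = 7/50  [A, B, C are collinear ∩ DC ⟂ AB]
   → C = (801/50, 7/50)
5. E_x = 273/25  [F, B, E are collinear ∩ DE ⟂ FB]
6. E_y = -311/25  [F, B, E are collinear ∩ DE ⟂ FB]
   → E = (273/25, -311/25)

C = (801/50, 7/50)
D = (15, -7)
E = (273/25, -311/25)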